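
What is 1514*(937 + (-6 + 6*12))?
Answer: 1518542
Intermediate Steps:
1514*(937 + (-6 + 6*12)) = 1514*(937 + (-6 + 72)) = 1514*(937 + 66) = 1514*1003 = 1518542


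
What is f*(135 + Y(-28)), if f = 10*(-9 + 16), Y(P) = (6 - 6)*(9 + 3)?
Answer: 9450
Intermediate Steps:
Y(P) = 0 (Y(P) = 0*12 = 0)
f = 70 (f = 10*7 = 70)
f*(135 + Y(-28)) = 70*(135 + 0) = 70*135 = 9450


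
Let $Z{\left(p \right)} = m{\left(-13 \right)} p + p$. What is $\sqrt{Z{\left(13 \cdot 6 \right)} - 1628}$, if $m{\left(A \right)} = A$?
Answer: $2 i \sqrt{641} \approx 50.636 i$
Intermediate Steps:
$Z{\left(p \right)} = - 12 p$ ($Z{\left(p \right)} = - 13 p + p = - 12 p$)
$\sqrt{Z{\left(13 \cdot 6 \right)} - 1628} = \sqrt{- 12 \cdot 13 \cdot 6 - 1628} = \sqrt{\left(-12\right) 78 - 1628} = \sqrt{-936 - 1628} = \sqrt{-2564} = 2 i \sqrt{641}$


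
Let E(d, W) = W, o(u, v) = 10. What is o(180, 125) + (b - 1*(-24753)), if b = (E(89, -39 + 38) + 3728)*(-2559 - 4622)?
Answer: -26738824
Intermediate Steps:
b = -26763587 (b = ((-39 + 38) + 3728)*(-2559 - 4622) = (-1 + 3728)*(-7181) = 3727*(-7181) = -26763587)
o(180, 125) + (b - 1*(-24753)) = 10 + (-26763587 - 1*(-24753)) = 10 + (-26763587 + 24753) = 10 - 26738834 = -26738824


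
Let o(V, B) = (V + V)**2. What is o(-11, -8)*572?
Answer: 276848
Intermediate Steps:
o(V, B) = 4*V**2 (o(V, B) = (2*V)**2 = 4*V**2)
o(-11, -8)*572 = (4*(-11)**2)*572 = (4*121)*572 = 484*572 = 276848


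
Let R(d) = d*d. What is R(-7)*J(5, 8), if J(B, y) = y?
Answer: 392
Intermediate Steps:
R(d) = d²
R(-7)*J(5, 8) = (-7)²*8 = 49*8 = 392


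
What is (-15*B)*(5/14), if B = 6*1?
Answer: -225/7 ≈ -32.143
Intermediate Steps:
B = 6
(-15*B)*(5/14) = (-15*6)*(5/14) = -450/14 = -90*5/14 = -225/7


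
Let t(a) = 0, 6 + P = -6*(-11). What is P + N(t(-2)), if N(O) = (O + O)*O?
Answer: 60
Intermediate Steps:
P = 60 (P = -6 - 6*(-11) = -6 + 66 = 60)
N(O) = 2*O**2 (N(O) = (2*O)*O = 2*O**2)
P + N(t(-2)) = 60 + 2*0**2 = 60 + 2*0 = 60 + 0 = 60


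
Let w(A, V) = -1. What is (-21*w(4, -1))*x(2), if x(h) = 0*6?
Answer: 0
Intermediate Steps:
x(h) = 0
(-21*w(4, -1))*x(2) = -21*(-1)*0 = 21*0 = 0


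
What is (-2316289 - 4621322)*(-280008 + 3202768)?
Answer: -20276971926360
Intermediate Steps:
(-2316289 - 4621322)*(-280008 + 3202768) = -6937611*2922760 = -20276971926360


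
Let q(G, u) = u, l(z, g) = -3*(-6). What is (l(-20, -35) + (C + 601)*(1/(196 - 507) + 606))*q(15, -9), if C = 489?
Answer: -1848892032/311 ≈ -5.9450e+6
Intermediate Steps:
l(z, g) = 18
(l(-20, -35) + (C + 601)*(1/(196 - 507) + 606))*q(15, -9) = (18 + (489 + 601)*(1/(196 - 507) + 606))*(-9) = (18 + 1090*(1/(-311) + 606))*(-9) = (18 + 1090*(-1/311 + 606))*(-9) = (18 + 1090*(188465/311))*(-9) = (18 + 205426850/311)*(-9) = (205432448/311)*(-9) = -1848892032/311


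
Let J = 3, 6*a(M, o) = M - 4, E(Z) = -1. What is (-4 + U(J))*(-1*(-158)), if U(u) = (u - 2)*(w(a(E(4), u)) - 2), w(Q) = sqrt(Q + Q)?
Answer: -948 + 158*I*sqrt(15)/3 ≈ -948.0 + 203.98*I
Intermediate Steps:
a(M, o) = -2/3 + M/6 (a(M, o) = (M - 4)/6 = (-4 + M)/6 = -2/3 + M/6)
w(Q) = sqrt(2)*sqrt(Q) (w(Q) = sqrt(2*Q) = sqrt(2)*sqrt(Q))
U(u) = (-2 + u)*(-2 + I*sqrt(15)/3) (U(u) = (u - 2)*(sqrt(2)*sqrt(-2/3 + (1/6)*(-1)) - 2) = (-2 + u)*(sqrt(2)*sqrt(-2/3 - 1/6) - 2) = (-2 + u)*(sqrt(2)*sqrt(-5/6) - 2) = (-2 + u)*(sqrt(2)*(I*sqrt(30)/6) - 2) = (-2 + u)*(I*sqrt(15)/3 - 2) = (-2 + u)*(-2 + I*sqrt(15)/3))
(-4 + U(J))*(-1*(-158)) = (-4 + (4 - 2*3 - 2*I*sqrt(15)/3 + (1/3)*I*3*sqrt(15)))*(-1*(-158)) = (-4 + (4 - 6 - 2*I*sqrt(15)/3 + I*sqrt(15)))*158 = (-4 + (-2 + I*sqrt(15)/3))*158 = (-6 + I*sqrt(15)/3)*158 = -948 + 158*I*sqrt(15)/3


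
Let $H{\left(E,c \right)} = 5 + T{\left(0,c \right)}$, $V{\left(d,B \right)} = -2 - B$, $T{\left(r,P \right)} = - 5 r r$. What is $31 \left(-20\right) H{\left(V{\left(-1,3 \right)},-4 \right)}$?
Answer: $-3100$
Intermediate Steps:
$T{\left(r,P \right)} = - 5 r^{2}$
$H{\left(E,c \right)} = 5$ ($H{\left(E,c \right)} = 5 - 5 \cdot 0^{2} = 5 - 0 = 5 + 0 = 5$)
$31 \left(-20\right) H{\left(V{\left(-1,3 \right)},-4 \right)} = 31 \left(-20\right) 5 = \left(-620\right) 5 = -3100$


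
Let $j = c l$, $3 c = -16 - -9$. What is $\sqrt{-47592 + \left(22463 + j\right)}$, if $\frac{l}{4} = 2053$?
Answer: $\frac{i \sqrt{398613}}{3} \approx 210.45 i$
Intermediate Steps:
$l = 8212$ ($l = 4 \cdot 2053 = 8212$)
$c = - \frac{7}{3}$ ($c = \frac{-16 - -9}{3} = \frac{-16 + 9}{3} = \frac{1}{3} \left(-7\right) = - \frac{7}{3} \approx -2.3333$)
$j = - \frac{57484}{3}$ ($j = \left(- \frac{7}{3}\right) 8212 = - \frac{57484}{3} \approx -19161.0$)
$\sqrt{-47592 + \left(22463 + j\right)} = \sqrt{-47592 + \left(22463 - \frac{57484}{3}\right)} = \sqrt{-47592 + \frac{9905}{3}} = \sqrt{- \frac{132871}{3}} = \frac{i \sqrt{398613}}{3}$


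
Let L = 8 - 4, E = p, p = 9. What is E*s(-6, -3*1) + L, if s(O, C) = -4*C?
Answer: 112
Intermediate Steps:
E = 9
L = 4
E*s(-6, -3*1) + L = 9*(-(-12)) + 4 = 9*(-4*(-3)) + 4 = 9*12 + 4 = 108 + 4 = 112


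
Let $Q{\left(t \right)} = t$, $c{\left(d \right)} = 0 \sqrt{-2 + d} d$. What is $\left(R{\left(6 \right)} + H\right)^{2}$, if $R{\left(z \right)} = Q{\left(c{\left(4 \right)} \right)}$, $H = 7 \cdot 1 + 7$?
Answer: $196$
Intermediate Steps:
$c{\left(d \right)} = 0$ ($c{\left(d \right)} = 0 d = 0$)
$H = 14$ ($H = 7 + 7 = 14$)
$R{\left(z \right)} = 0$
$\left(R{\left(6 \right)} + H\right)^{2} = \left(0 + 14\right)^{2} = 14^{2} = 196$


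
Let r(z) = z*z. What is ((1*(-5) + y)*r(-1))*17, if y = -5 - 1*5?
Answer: -255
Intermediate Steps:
y = -10 (y = -5 - 5 = -10)
r(z) = z**2
((1*(-5) + y)*r(-1))*17 = ((1*(-5) - 10)*(-1)**2)*17 = ((-5 - 10)*1)*17 = -15*1*17 = -15*17 = -255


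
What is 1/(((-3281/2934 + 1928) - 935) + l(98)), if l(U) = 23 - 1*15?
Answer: 2934/2933653 ≈ 0.0010001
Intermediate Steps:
l(U) = 8 (l(U) = 23 - 15 = 8)
1/(((-3281/2934 + 1928) - 935) + l(98)) = 1/(((-3281/2934 + 1928) - 935) + 8) = 1/((5653471/2934 - 935) + 8) = 1/(2910181/2934 + 8) = 1/(2933653/2934) = 2934/2933653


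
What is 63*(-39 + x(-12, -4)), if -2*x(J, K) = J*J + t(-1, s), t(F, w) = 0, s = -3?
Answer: -6993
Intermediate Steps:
x(J, K) = -J²/2 (x(J, K) = -(J*J + 0)/2 = -(J² + 0)/2 = -J²/2)
63*(-39 + x(-12, -4)) = 63*(-39 - ½*(-12)²) = 63*(-39 - ½*144) = 63*(-39 - 72) = 63*(-111) = -6993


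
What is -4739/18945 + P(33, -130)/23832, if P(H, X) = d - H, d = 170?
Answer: -4086829/16722120 ≈ -0.24440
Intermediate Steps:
P(H, X) = 170 - H
-4739/18945 + P(33, -130)/23832 = -4739/18945 + (170 - 1*33)/23832 = -4739*1/18945 + (170 - 33)*(1/23832) = -4739/18945 + 137*(1/23832) = -4739/18945 + 137/23832 = -4086829/16722120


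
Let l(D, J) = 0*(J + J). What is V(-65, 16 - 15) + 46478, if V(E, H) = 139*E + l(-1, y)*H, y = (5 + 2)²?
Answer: 37443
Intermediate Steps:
y = 49 (y = 7² = 49)
l(D, J) = 0 (l(D, J) = 0*(2*J) = 0)
V(E, H) = 139*E (V(E, H) = 139*E + 0*H = 139*E + 0 = 139*E)
V(-65, 16 - 15) + 46478 = 139*(-65) + 46478 = -9035 + 46478 = 37443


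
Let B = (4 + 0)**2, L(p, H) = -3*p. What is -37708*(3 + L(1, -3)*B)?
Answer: 1696860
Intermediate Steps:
B = 16 (B = 4**2 = 16)
-37708*(3 + L(1, -3)*B) = -37708*(3 - 3*1*16) = -37708*(3 - 3*16) = -37708*(3 - 48) = -37708*(-45) = 1696860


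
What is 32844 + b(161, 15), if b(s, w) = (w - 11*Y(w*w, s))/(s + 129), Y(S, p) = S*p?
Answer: 31470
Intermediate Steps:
b(s, w) = (w - 11*s*w²)/(129 + s) (b(s, w) = (w - 11*w*w*s)/(s + 129) = (w - 11*w²*s)/(129 + s) = (w - 11*s*w²)/(129 + s))
32844 + b(161, 15) = 32844 + 15*(1 - 11*161*15)/(129 + 161) = 32844 + 15*(1 - 26565)/290 = 32844 + 15*(1/290)*(-26564) = 32844 - 1374 = 31470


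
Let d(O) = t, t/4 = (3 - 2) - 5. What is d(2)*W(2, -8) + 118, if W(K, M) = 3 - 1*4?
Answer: 134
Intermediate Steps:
W(K, M) = -1 (W(K, M) = 3 - 4 = -1)
t = -16 (t = 4*((3 - 2) - 5) = 4*(1 - 5) = 4*(-4) = -16)
d(O) = -16
d(2)*W(2, -8) + 118 = -16*(-1) + 118 = 16 + 118 = 134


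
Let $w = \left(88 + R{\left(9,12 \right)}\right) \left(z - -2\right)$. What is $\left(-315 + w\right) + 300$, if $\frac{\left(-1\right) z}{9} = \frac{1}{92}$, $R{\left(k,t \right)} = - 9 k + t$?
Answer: $\frac{1945}{92} \approx 21.141$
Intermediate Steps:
$R{\left(k,t \right)} = t - 9 k$
$z = - \frac{9}{92} \approx -0.097826$
$w = \frac{3325}{92}$ ($w = \left(88 + \left(12 - 81\right)\right) \left(- \frac{9}{92} - -2\right) = \left(88 + \left(12 - 81\right)\right) \left(- \frac{9}{92} + \left(6 - 4\right)\right) = \left(88 - 69\right) \left(- \frac{9}{92} + 2\right) = 19 \cdot \frac{175}{92} = \frac{3325}{92} \approx 36.141$)
$\left(-315 + w\right) + 300 = \left(-315 + \frac{3325}{92}\right) + 300 = - \frac{25655}{92} + 300 = \frac{1945}{92}$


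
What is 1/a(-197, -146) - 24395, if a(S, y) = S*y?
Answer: -701648989/28762 ≈ -24395.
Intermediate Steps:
1/a(-197, -146) - 24395 = 1/(-197*(-146)) - 24395 = 1/28762 - 24395 = -701648989/28762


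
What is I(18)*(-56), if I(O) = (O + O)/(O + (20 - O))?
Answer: -504/5 ≈ -100.80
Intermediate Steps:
I(O) = O/10 (I(O) = (2*O)/20 = (2*O)*(1/20) = O/10)
I(18)*(-56) = ((1/10)*18)*(-56) = (9/5)*(-56) = -504/5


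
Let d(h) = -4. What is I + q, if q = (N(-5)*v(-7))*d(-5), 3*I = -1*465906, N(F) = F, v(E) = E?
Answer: -155442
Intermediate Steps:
I = -155302 (I = (-1*465906)/3 = (⅓)*(-465906) = -155302)
q = -140 (q = -5*(-7)*(-4) = 35*(-4) = -140)
I + q = -155302 - 140 = -155442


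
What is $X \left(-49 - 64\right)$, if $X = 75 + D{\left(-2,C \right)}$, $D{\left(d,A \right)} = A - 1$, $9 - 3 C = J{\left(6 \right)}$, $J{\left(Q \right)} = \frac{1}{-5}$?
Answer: $- \frac{130628}{15} \approx -8708.5$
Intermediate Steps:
$J{\left(Q \right)} = - \frac{1}{5}$
$C = \frac{46}{15}$ ($C = 3 - - \frac{1}{15} = 3 + \frac{1}{15} = \frac{46}{15} \approx 3.0667$)
$D{\left(d,A \right)} = -1 + A$
$X = \frac{1156}{15}$ ($X = 75 + \left(-1 + \frac{46}{15}\right) = 75 + \frac{31}{15} = \frac{1156}{15} \approx 77.067$)
$X \left(-49 - 64\right) = \frac{1156 \left(-49 - 64\right)}{15} = \frac{1156}{15} \left(-113\right) = - \frac{130628}{15}$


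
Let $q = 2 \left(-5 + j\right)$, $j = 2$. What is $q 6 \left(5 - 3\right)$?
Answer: $-72$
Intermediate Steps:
$q = -6$ ($q = 2 \left(-5 + 2\right) = 2 \left(-3\right) = -6$)
$q 6 \left(5 - 3\right) = - 6 \cdot 6 \left(5 - 3\right) = - 6 \cdot 6 \cdot 2 = \left(-6\right) 12 = -72$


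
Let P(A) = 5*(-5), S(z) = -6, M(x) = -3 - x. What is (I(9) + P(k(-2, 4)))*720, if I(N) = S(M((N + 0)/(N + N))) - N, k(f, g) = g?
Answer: -28800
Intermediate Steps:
I(N) = -6 - N
P(A) = -25
(I(9) + P(k(-2, 4)))*720 = ((-6 - 1*9) - 25)*720 = ((-6 - 9) - 25)*720 = (-15 - 25)*720 = -40*720 = -28800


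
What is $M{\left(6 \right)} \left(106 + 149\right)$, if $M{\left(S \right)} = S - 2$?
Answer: $1020$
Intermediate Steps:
$M{\left(S \right)} = -2 + S$ ($M{\left(S \right)} = S - 2 = -2 + S$)
$M{\left(6 \right)} \left(106 + 149\right) = \left(-2 + 6\right) \left(106 + 149\right) = 4 \cdot 255 = 1020$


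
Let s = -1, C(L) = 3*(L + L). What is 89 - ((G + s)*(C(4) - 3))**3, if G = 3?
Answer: -73999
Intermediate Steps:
C(L) = 6*L (C(L) = 3*(2*L) = 6*L)
89 - ((G + s)*(C(4) - 3))**3 = 89 - ((3 - 1)*(6*4 - 3))**3 = 89 - (2*(24 - 3))**3 = 89 - (2*21)**3 = 89 - 1*42**3 = 89 - 1*74088 = 89 - 74088 = -73999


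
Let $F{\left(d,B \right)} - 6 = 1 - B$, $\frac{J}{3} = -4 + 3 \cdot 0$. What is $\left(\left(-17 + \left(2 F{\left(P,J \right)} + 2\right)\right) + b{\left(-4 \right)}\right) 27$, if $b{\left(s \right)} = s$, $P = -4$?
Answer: $513$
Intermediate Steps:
$J = -12$ ($J = 3 \left(-4 + 3 \cdot 0\right) = 3 \left(-4 + 0\right) = 3 \left(-4\right) = -12$)
$F{\left(d,B \right)} = 7 - B$ ($F{\left(d,B \right)} = 6 - \left(-1 + B\right) = 7 - B$)
$\left(\left(-17 + \left(2 F{\left(P,J \right)} + 2\right)\right) + b{\left(-4 \right)}\right) 27 = \left(\left(-17 + \left(2 \left(7 - -12\right) + 2\right)\right) - 4\right) 27 = \left(\left(-17 + \left(2 \left(7 + 12\right) + 2\right)\right) - 4\right) 27 = \left(\left(-17 + \left(2 \cdot 19 + 2\right)\right) - 4\right) 27 = \left(\left(-17 + \left(38 + 2\right)\right) - 4\right) 27 = \left(\left(-17 + 40\right) - 4\right) 27 = \left(23 - 4\right) 27 = 19 \cdot 27 = 513$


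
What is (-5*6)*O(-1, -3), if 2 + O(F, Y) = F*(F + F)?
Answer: 0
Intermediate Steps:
O(F, Y) = -2 + 2*F² (O(F, Y) = -2 + F*(F + F) = -2 + F*(2*F) = -2 + 2*F²)
(-5*6)*O(-1, -3) = (-5*6)*(-2 + 2*(-1)²) = -30*(-2 + 2*1) = -30*(-2 + 2) = -30*0 = 0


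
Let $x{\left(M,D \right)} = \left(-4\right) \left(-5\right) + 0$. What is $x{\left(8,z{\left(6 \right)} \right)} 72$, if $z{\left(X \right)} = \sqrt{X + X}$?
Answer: $1440$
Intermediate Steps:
$z{\left(X \right)} = \sqrt{2} \sqrt{X}$ ($z{\left(X \right)} = \sqrt{2 X} = \sqrt{2} \sqrt{X}$)
$x{\left(M,D \right)} = 20$ ($x{\left(M,D \right)} = 20 + 0 = 20$)
$x{\left(8,z{\left(6 \right)} \right)} 72 = 20 \cdot 72 = 1440$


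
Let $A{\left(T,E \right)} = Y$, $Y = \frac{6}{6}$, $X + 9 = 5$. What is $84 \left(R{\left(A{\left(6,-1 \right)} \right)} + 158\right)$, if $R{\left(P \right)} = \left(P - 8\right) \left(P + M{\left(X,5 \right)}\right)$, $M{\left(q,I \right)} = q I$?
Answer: $24444$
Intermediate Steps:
$X = -4$ ($X = -9 + 5 = -4$)
$Y = 1$ ($Y = 6 \cdot \frac{1}{6} = 1$)
$A{\left(T,E \right)} = 1$
$M{\left(q,I \right)} = I q$
$R{\left(P \right)} = \left(-20 + P\right) \left(-8 + P\right)$ ($R{\left(P \right)} = \left(P - 8\right) \left(P + 5 \left(-4\right)\right) = \left(-8 + P\right) \left(P - 20\right) = \left(-8 + P\right) \left(-20 + P\right) = \left(-20 + P\right) \left(-8 + P\right)$)
$84 \left(R{\left(A{\left(6,-1 \right)} \right)} + 158\right) = 84 \left(\left(160 + 1^{2} - 28\right) + 158\right) = 84 \left(\left(160 + 1 - 28\right) + 158\right) = 84 \left(133 + 158\right) = 84 \cdot 291 = 24444$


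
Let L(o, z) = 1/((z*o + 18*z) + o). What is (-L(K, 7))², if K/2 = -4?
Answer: 1/3844 ≈ 0.00026015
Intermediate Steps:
K = -8 (K = 2*(-4) = -8)
L(o, z) = 1/(o + 18*z + o*z) (L(o, z) = 1/((o*z + 18*z) + o) = 1/((18*z + o*z) + o) = 1/(o + 18*z + o*z))
(-L(K, 7))² = (-1/(-8 + 18*7 - 8*7))² = (-1/(-8 + 126 - 56))² = (-1/62)² = 1/3844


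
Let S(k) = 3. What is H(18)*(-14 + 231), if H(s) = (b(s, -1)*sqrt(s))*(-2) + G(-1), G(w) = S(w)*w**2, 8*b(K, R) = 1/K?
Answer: 651 - 217*sqrt(2)/24 ≈ 638.21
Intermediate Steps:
b(K, R) = 1/(8*K)
G(w) = 3*w**2
H(s) = 3 - 1/(4*sqrt(s)) (H(s) = ((1/(8*s))*sqrt(s))*(-2) + 3*(-1)**2 = (1/(8*sqrt(s)))*(-2) + 3*1 = -1/(4*sqrt(s)) + 3 = 3 - 1/(4*sqrt(s)))
H(18)*(-14 + 231) = (3 - sqrt(2)/24)*(-14 + 231) = (3 - sqrt(2)/24)*217 = 651 - 217*sqrt(2)/24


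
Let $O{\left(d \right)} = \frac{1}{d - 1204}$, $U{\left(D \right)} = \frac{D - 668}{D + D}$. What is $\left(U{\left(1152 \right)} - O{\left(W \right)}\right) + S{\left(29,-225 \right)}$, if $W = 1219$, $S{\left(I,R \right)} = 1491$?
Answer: $\frac{4294493}{2880} \approx 1491.1$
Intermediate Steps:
$U{\left(D \right)} = \frac{-668 + D}{2 D}$
$O{\left(d \right)} = \frac{1}{-1204 + d}$
$\left(U{\left(1152 \right)} - O{\left(W \right)}\right) + S{\left(29,-225 \right)} = \left(\frac{-668 + 1152}{2 \cdot 1152} - \frac{1}{-1204 + 1219}\right) + 1491 = \left(\frac{1}{2} \cdot \frac{1}{1152} \cdot 484 - \frac{1}{15}\right) + 1491 = \left(\frac{121}{576} - \frac{1}{15}\right) + 1491 = \frac{413}{2880} + 1491 = \frac{4294493}{2880}$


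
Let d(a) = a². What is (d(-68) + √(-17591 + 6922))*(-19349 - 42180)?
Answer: -284510096 - 61529*I*√10669 ≈ -2.8451e+8 - 6.3554e+6*I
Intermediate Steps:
(d(-68) + √(-17591 + 6922))*(-19349 - 42180) = ((-68)² + √(-17591 + 6922))*(-19349 - 42180) = (4624 + √(-10669))*(-61529) = (4624 + I*√10669)*(-61529) = -284510096 - 61529*I*√10669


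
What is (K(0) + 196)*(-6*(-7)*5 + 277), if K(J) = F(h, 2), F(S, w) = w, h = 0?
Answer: 96426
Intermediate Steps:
K(J) = 2
(K(0) + 196)*(-6*(-7)*5 + 277) = (2 + 196)*(-6*(-7)*5 + 277) = 198*(42*5 + 277) = 198*(210 + 277) = 198*487 = 96426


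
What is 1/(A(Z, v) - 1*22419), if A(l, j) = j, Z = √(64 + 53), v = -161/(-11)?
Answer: -11/246448 ≈ -4.4634e-5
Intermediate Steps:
v = 161/11 (v = -161*(-1/11) = 161/11 ≈ 14.636)
Z = 3*√13 (Z = √117 = 3*√13 ≈ 10.817)
1/(A(Z, v) - 1*22419) = 1/(161/11 - 1*22419) = 1/(161/11 - 22419) = 1/(-246448/11) = -11/246448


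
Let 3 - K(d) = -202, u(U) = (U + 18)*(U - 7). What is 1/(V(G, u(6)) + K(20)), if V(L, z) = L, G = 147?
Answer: 1/352 ≈ 0.0028409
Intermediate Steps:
u(U) = (-7 + U)*(18 + U) (u(U) = (18 + U)*(-7 + U) = (-7 + U)*(18 + U))
K(d) = 205 (K(d) = 3 - 1*(-202) = 3 + 202 = 205)
1/(V(G, u(6)) + K(20)) = 1/(147 + 205) = 1/352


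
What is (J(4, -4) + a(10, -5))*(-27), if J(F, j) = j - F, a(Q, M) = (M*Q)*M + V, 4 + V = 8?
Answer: -6642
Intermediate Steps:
V = 4 (V = -4 + 8 = 4)
a(Q, M) = 4 + Q*M² (a(Q, M) = (M*Q)*M + 4 = Q*M² + 4 = 4 + Q*M²)
(J(4, -4) + a(10, -5))*(-27) = ((-4 - 1*4) + (4 + 10*(-5)²))*(-27) = ((-4 - 4) + (4 + 10*25))*(-27) = (-8 + (4 + 250))*(-27) = (-8 + 254)*(-27) = 246*(-27) = -6642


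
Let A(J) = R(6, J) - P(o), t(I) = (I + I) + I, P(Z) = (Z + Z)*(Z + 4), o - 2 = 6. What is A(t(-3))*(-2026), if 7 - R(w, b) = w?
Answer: 386966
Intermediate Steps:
o = 8 (o = 2 + 6 = 8)
R(w, b) = 7 - w
P(Z) = 2*Z*(4 + Z) (P(Z) = (2*Z)*(4 + Z) = 2*Z*(4 + Z))
t(I) = 3*I (t(I) = 2*I + I = 3*I)
A(J) = -191 (A(J) = (7 - 1*6) - 2*8*(4 + 8) = (7 - 6) - 2*8*12 = 1 - 1*192 = 1 - 192 = -191)
A(t(-3))*(-2026) = -191*(-2026) = 386966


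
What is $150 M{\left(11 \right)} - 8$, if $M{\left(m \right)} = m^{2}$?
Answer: $18142$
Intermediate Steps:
$150 M{\left(11 \right)} - 8 = 150 \cdot 11^{2} - 8 = 150 \cdot 121 - 8 = 18150 - 8 = 18142$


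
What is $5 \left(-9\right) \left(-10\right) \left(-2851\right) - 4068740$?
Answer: $-5351690$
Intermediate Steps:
$5 \left(-9\right) \left(-10\right) \left(-2851\right) - 4068740 = \left(-45\right) \left(-10\right) \left(-2851\right) - 4068740 = 450 \left(-2851\right) - 4068740 = -1282950 - 4068740 = -5351690$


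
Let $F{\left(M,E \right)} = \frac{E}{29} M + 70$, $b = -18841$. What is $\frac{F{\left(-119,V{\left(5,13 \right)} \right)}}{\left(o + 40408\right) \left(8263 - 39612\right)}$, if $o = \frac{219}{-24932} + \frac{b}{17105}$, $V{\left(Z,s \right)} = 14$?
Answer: $- \frac{519170960}{52394550708985267} \approx -9.9089 \cdot 10^{-9}$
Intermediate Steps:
$F{\left(M,E \right)} = 70 + \frac{E M}{29}$ ($F{\left(M,E \right)} = E \frac{1}{29} M + 70 = \frac{E}{29} M + 70 = \frac{E M}{29} + 70 = 70 + \frac{E M}{29}$)
$o = - \frac{473489807}{426461860}$ ($o = \frac{219}{-24932} - \frac{18841}{17105} = 219 \left(- \frac{1}{24932}\right) - \frac{18841}{17105} = - \frac{219}{24932} - \frac{18841}{17105} = - \frac{473489807}{426461860} \approx -1.1103$)
$\frac{F{\left(-119,V{\left(5,13 \right)} \right)}}{\left(o + 40408\right) \left(8263 - 39612\right)} = \frac{70 + \frac{1}{29} \cdot 14 \left(-119\right)}{\left(- \frac{473489807}{426461860} + 40408\right) \left(8263 - 39612\right)} = \frac{70 - \frac{1666}{29}}{\frac{17231997349073}{426461860} \left(-31349\right)} = \frac{364}{29 \left(- \frac{23487212386786499}{18541820}\right)} = \frac{364}{29} \left(- \frac{18541820}{23487212386786499}\right) = - \frac{519170960}{52394550708985267}$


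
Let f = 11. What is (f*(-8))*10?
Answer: -880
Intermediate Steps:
(f*(-8))*10 = (11*(-8))*10 = -88*10 = -880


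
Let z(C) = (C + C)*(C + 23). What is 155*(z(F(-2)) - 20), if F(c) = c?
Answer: -16120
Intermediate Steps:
z(C) = 2*C*(23 + C) (z(C) = (2*C)*(23 + C) = 2*C*(23 + C))
155*(z(F(-2)) - 20) = 155*(2*(-2)*(23 - 2) - 20) = 155*(2*(-2)*21 - 20) = 155*(-84 - 20) = 155*(-104) = -16120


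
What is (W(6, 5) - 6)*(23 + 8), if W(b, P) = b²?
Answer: 930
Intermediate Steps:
(W(6, 5) - 6)*(23 + 8) = (6² - 6)*(23 + 8) = (36 - 6)*31 = 30*31 = 930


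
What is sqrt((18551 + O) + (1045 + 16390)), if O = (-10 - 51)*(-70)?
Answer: 8*sqrt(629) ≈ 200.64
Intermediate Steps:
O = 4270 (O = -61*(-70) = 4270)
sqrt((18551 + O) + (1045 + 16390)) = sqrt((18551 + 4270) + (1045 + 16390)) = sqrt(22821 + 17435) = sqrt(40256) = 8*sqrt(629)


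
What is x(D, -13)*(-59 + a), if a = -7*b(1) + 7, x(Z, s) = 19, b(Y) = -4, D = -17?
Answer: -456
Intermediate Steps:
a = 35 (a = -7*(-4) + 7 = 28 + 7 = 35)
x(D, -13)*(-59 + a) = 19*(-59 + 35) = 19*(-24) = -456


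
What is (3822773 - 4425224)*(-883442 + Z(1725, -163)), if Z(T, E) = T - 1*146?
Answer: 531279246213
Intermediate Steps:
Z(T, E) = -146 + T (Z(T, E) = T - 146 = -146 + T)
(3822773 - 4425224)*(-883442 + Z(1725, -163)) = (3822773 - 4425224)*(-883442 + (-146 + 1725)) = -602451*(-883442 + 1579) = -602451*(-881863) = 531279246213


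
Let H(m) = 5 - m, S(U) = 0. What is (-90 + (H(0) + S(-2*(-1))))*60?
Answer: -5100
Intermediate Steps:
(-90 + (H(0) + S(-2*(-1))))*60 = (-90 + ((5 - 1*0) + 0))*60 = (-90 + ((5 + 0) + 0))*60 = (-90 + (5 + 0))*60 = (-90 + 5)*60 = -85*60 = -5100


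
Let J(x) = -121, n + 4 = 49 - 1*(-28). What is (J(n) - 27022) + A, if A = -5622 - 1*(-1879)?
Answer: -30886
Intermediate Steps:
A = -3743 (A = -5622 + 1879 = -3743)
n = 73 (n = -4 + (49 - 1*(-28)) = -4 + (49 + 28) = -4 + 77 = 73)
(J(n) - 27022) + A = (-121 - 27022) - 3743 = -27143 - 3743 = -30886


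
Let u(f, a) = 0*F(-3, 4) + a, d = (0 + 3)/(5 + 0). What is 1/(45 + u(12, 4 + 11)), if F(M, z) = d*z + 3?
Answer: 1/60 ≈ 0.016667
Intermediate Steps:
d = 3/5 ≈ 0.60000
F(M, z) = 3 + 3*z/5 (F(M, z) = 3*z/5 + 3 = 3 + 3*z/5)
u(f, a) = a (u(f, a) = 0*(3 + (3/5)*4) + a = 0*(3 + 12/5) + a = 0*(27/5) + a = 0 + a = a)
1/(45 + u(12, 4 + 11)) = 1/(45 + (4 + 11)) = 1/(45 + 15) = 1/60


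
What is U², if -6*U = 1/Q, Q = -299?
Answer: 1/3218436 ≈ 3.1071e-7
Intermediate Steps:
U = 1/1794 (U = -⅙/(-299) = -⅙*(-1/299) = 1/1794 ≈ 0.00055741)
U² = (1/1794)² = 1/3218436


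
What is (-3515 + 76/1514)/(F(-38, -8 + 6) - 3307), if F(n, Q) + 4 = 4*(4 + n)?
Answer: 886939/869793 ≈ 1.0197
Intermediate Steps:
F(n, Q) = 12 + 4*n (F(n, Q) = -4 + 4*(4 + n) = -4 + (16 + 4*n) = 12 + 4*n)
(-3515 + 76/1514)/(F(-38, -8 + 6) - 3307) = (-3515 + 76/1514)/((12 + 4*(-38)) - 3307) = (-3515 + 76*(1/1514))/((12 - 152) - 3307) = (-3515 + 38/757)/(-140 - 3307) = -2660817/757/(-3447) = -2660817/757*(-1/3447) = 886939/869793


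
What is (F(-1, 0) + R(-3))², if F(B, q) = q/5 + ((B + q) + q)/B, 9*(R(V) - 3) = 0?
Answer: 16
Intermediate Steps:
R(V) = 3 (R(V) = 3 + (⅑)*0 = 3 + 0 = 3)
F(B, q) = q/5 + (B + 2*q)/B (F(B, q) = q*(⅕) + (B + 2*q)/B = q/5 + (B + 2*q)/B)
(F(-1, 0) + R(-3))² = ((1 + (⅕)*0 + 2*0/(-1)) + 3)² = ((1 + 0 + 2*0*(-1)) + 3)² = ((1 + 0 + 0) + 3)² = (1 + 3)² = 4² = 16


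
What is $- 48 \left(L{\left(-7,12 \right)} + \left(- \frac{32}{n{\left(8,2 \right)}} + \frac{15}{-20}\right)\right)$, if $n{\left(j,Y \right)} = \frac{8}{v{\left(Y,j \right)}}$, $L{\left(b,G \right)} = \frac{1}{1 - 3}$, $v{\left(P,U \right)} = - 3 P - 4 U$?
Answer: $-7236$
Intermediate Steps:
$v{\left(P,U \right)} = - 4 U - 3 P$
$L{\left(b,G \right)} = - \frac{1}{2}$ ($L{\left(b,G \right)} = \frac{1}{-2} = - \frac{1}{2}$)
$n{\left(j,Y \right)} = \frac{8}{- 4 j - 3 Y}$
$- 48 \left(L{\left(-7,12 \right)} + \left(- \frac{32}{n{\left(8,2 \right)}} + \frac{15}{-20}\right)\right) = - 48 \left(- \frac{1}{2} + \left(- \frac{32}{\left(-8\right) \frac{1}{3 \cdot 2 + 4 \cdot 8}} + \frac{15}{-20}\right)\right) = - 48 \left(- \frac{1}{2} - \left(\frac{3}{4} + \frac{32}{\left(-8\right) \frac{1}{6 + 32}}\right)\right) = - 48 \left(- \frac{1}{2} - \left(\frac{3}{4} + \frac{32}{\left(-8\right) \frac{1}{38}}\right)\right) = - 48 \left(- \frac{1}{2} - \left(\frac{3}{4} + \frac{32}{- \frac{4}{19}}\right)\right) = - 48 \left(- \frac{1}{2} - - \frac{605}{4}\right) = - 48 \left(- \frac{1}{2} + \left(152 - \frac{3}{4}\right)\right) = - 48 \left(- \frac{1}{2} + \frac{605}{4}\right) = \left(-48\right) \frac{603}{4} = -7236$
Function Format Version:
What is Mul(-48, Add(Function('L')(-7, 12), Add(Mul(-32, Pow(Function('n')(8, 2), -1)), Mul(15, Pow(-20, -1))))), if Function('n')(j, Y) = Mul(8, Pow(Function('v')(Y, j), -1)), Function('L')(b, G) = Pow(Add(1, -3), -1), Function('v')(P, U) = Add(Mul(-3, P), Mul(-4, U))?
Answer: -7236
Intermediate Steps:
Function('v')(P, U) = Add(Mul(-4, U), Mul(-3, P))
Function('L')(b, G) = Rational(-1, 2) (Function('L')(b, G) = Pow(-2, -1) = Rational(-1, 2))
Function('n')(j, Y) = Mul(8, Pow(Add(Mul(-4, j), Mul(-3, Y)), -1))
Mul(-48, Add(Function('L')(-7, 12), Add(Mul(-32, Pow(Function('n')(8, 2), -1)), Mul(15, Pow(-20, -1))))) = Mul(-48, Add(Rational(-1, 2), Add(Mul(-32, Pow(Mul(-8, Pow(Add(Mul(3, 2), Mul(4, 8)), -1)), -1)), Mul(15, Pow(-20, -1))))) = Mul(-48, Add(Rational(-1, 2), Add(Mul(-32, Pow(Mul(-8, Pow(Add(6, 32), -1)), -1)), Mul(15, Rational(-1, 20))))) = Mul(-48, Add(Rational(-1, 2), Add(Mul(-32, Pow(Mul(-8, Pow(38, -1)), -1)), Rational(-3, 4)))) = Mul(-48, Add(Rational(-1, 2), Add(Mul(-32, Pow(Mul(-8, Rational(1, 38)), -1)), Rational(-3, 4)))) = Mul(-48, Add(Rational(-1, 2), Add(Mul(-32, Pow(Rational(-4, 19), -1)), Rational(-3, 4)))) = Mul(-48, Add(Rational(-1, 2), Add(Mul(-32, Rational(-19, 4)), Rational(-3, 4)))) = Mul(-48, Add(Rational(-1, 2), Add(152, Rational(-3, 4)))) = Mul(-48, Add(Rational(-1, 2), Rational(605, 4))) = Mul(-48, Rational(603, 4)) = -7236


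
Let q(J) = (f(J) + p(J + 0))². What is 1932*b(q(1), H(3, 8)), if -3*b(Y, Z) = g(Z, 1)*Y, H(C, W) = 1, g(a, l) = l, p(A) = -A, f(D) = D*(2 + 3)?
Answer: -10304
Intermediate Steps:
f(D) = 5*D (f(D) = D*5 = 5*D)
q(J) = 16*J² (q(J) = (5*J - (J + 0))² = (5*J - J)² = (4*J)² = 16*J²)
b(Y, Z) = -Y/3
1932*b(q(1), H(3, 8)) = 1932*(-16*1²/3) = 1932*(-16/3) = -10304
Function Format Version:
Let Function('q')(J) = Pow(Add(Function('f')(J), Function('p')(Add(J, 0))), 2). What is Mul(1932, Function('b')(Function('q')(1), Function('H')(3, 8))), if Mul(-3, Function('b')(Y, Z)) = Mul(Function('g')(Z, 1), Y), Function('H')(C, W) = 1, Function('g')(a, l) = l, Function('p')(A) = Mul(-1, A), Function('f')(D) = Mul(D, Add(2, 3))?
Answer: -10304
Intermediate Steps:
Function('f')(D) = Mul(5, D) (Function('f')(D) = Mul(D, 5) = Mul(5, D))
Function('q')(J) = Mul(16, Pow(J, 2)) (Function('q')(J) = Pow(Add(Mul(5, J), Mul(-1, Add(J, 0))), 2) = Pow(Add(Mul(5, J), Mul(-1, J)), 2) = Pow(Mul(4, J), 2) = Mul(16, Pow(J, 2)))
Function('b')(Y, Z) = Mul(Rational(-1, 3), Y) (Function('b')(Y, Z) = Mul(Rational(-1, 3), Mul(1, Y)) = Mul(Rational(-1, 3), Y))
Mul(1932, Function('b')(Function('q')(1), Function('H')(3, 8))) = Mul(1932, Mul(Rational(-1, 3), Mul(16, Pow(1, 2)))) = Mul(1932, Mul(Rational(-1, 3), Mul(16, 1))) = Mul(1932, Mul(Rational(-1, 3), 16)) = Mul(1932, Rational(-16, 3)) = -10304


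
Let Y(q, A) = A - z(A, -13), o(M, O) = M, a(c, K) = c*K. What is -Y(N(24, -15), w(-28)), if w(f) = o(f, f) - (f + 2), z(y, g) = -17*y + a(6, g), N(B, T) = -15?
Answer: -42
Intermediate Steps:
a(c, K) = K*c
z(y, g) = -17*y + 6*g (z(y, g) = -17*y + g*6 = -17*y + 6*g)
w(f) = -2 (w(f) = f - (f + 2) = f - (2 + f) = f + (-2 - f) = -2)
Y(q, A) = 78 + 18*A (Y(q, A) = A - (-17*A + 6*(-13)) = A - (-17*A - 78) = A - (-78 - 17*A) = A + (78 + 17*A) = 78 + 18*A)
-Y(N(24, -15), w(-28)) = -(78 + 18*(-2)) = -(78 - 36) = -1*42 = -42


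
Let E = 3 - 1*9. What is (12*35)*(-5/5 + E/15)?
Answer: -588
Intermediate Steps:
E = -6 (E = 3 - 9 = -6)
(12*35)*(-5/5 + E/15) = (12*35)*(-5/5 - 6/15) = 420*(-5*⅕ - 6*1/15) = 420*(-1 - ⅖) = 420*(-7/5) = -588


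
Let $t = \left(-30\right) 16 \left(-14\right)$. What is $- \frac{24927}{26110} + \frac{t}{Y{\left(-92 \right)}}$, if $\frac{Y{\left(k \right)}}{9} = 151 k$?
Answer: $- \frac{39190859}{38862870} \approx -1.0084$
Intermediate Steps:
$t = 6720$ ($t = \left(-480\right) \left(-14\right) = 6720$)
$Y{\left(k \right)} = 1359 k$ ($Y{\left(k \right)} = 9 \cdot 151 k = 1359 k$)
$- \frac{24927}{26110} + \frac{t}{Y{\left(-92 \right)}} = - \frac{24927}{26110} + \frac{6720}{1359 \left(-92\right)} = \left(-24927\right) \frac{1}{26110} + \frac{6720}{-125028} = - \frac{3561}{3730} + 6720 \left(- \frac{1}{125028}\right) = - \frac{3561}{3730} - \frac{560}{10419} = - \frac{39190859}{38862870}$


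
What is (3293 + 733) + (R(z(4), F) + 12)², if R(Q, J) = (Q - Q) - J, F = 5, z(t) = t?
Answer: 4075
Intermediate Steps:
R(Q, J) = -J (R(Q, J) = 0 - J = -J)
(3293 + 733) + (R(z(4), F) + 12)² = (3293 + 733) + (-1*5 + 12)² = 4026 + (-5 + 12)² = 4026 + 7² = 4026 + 49 = 4075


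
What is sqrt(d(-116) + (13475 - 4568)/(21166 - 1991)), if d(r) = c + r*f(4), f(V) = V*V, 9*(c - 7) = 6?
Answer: I*sqrt(244593202854)/11505 ≈ 42.987*I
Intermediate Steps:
c = 23/3 (c = 7 + (1/9)*6 = 7 + 2/3 = 23/3 ≈ 7.6667)
f(V) = V**2
d(r) = 23/3 + 16*r (d(r) = 23/3 + r*4**2 = 23/3 + r*16 = 23/3 + 16*r)
sqrt(d(-116) + (13475 - 4568)/(21166 - 1991)) = sqrt((23/3 + 16*(-116)) + (13475 - 4568)/(21166 - 1991)) = sqrt((23/3 - 1856) + 8907/19175) = sqrt(-5545/3 + 8907*(1/19175)) = sqrt(-5545/3 + 8907/19175) = sqrt(-106298654/57525) = I*sqrt(244593202854)/11505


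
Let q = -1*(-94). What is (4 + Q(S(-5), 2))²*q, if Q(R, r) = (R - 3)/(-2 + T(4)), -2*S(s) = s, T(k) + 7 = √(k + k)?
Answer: 16527879/10658 + 55742*√2/5329 ≈ 1565.5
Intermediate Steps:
T(k) = -7 + √2*√k (T(k) = -7 + √(k + k) = -7 + √(2*k) = -7 + √2*√k)
S(s) = -s/2
q = 94
Q(R, r) = (-3 + R)/(-9 + 2*√2) (Q(R, r) = (R - 3)/(-2 + (-7 + √2*√4)) = (-3 + R)/(-2 + (-7 + √2*2)) = (-3 + R)/(-2 + (-7 + 2*√2)) = (-3 + R)/(-9 + 2*√2))
(4 + Q(S(-5), 2))²*q = (4 + (27/73 - (-9)*(-5)/146 + 6*√2/73 - 2*(-½*(-5))*√2/73))²*94 = (4 + (27/73 - 9/73*5/2 + 6*√2/73 - 2/73*5/2*√2))²*94 = (4 + (27/73 - 45/146 + 6*√2/73 - 5*√2/73))²*94 = (4 + (9/146 + √2/73))²*94 = (593/146 + √2/73)²*94 = 94*(593/146 + √2/73)²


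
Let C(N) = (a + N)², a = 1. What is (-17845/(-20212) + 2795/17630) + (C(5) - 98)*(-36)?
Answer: 1850503567/828692 ≈ 2233.0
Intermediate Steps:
C(N) = (1 + N)²
(-17845/(-20212) + 2795/17630) + (C(5) - 98)*(-36) = (-17845/(-20212) + 2795/17630) + ((1 + 5)² - 98)*(-36) = (-17845*(-1/20212) + 2795*(1/17630)) + (6² - 98)*(-36) = (17845/20212 + 13/82) + (36 - 98)*(-36) = 863023/828692 - 62*(-36) = 863023/828692 + 2232 = 1850503567/828692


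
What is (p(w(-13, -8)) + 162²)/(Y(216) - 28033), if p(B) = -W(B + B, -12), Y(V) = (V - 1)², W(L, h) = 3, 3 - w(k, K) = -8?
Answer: 8747/6064 ≈ 1.4424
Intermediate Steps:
w(k, K) = 11 (w(k, K) = 3 - 1*(-8) = 3 + 8 = 11)
Y(V) = (-1 + V)²
p(B) = -3 (p(B) = -1*3 = -3)
(p(w(-13, -8)) + 162²)/(Y(216) - 28033) = (-3 + 162²)/((-1 + 216)² - 28033) = (-3 + 26244)/(215² - 28033) = 26241/(46225 - 28033) = 26241/18192 = 26241*(1/18192) = 8747/6064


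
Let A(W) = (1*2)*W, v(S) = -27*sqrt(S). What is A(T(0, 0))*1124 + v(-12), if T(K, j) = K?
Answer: -54*I*sqrt(3) ≈ -93.531*I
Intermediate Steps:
A(W) = 2*W
A(T(0, 0))*1124 + v(-12) = (2*0)*1124 - 54*I*sqrt(3) = 0*1124 - 54*I*sqrt(3) = 0 - 54*I*sqrt(3) = -54*I*sqrt(3)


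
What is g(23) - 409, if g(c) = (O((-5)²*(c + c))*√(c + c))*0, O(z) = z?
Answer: -409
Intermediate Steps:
g(c) = 0 (g(c) = (((-5)²*(c + c))*√(c + c))*0 = ((25*(2*c))*√(2*c))*0 = ((50*c)*(√2*√c))*0 = (50*√2*c^(3/2))*0 = 0)
g(23) - 409 = 0 - 409 = -409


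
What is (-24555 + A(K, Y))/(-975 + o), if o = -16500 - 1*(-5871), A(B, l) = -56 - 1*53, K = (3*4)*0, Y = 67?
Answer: 6166/2901 ≈ 2.1255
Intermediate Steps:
K = 0 (K = 12*0 = 0)
A(B, l) = -109 (A(B, l) = -56 - 53 = -109)
o = -10629 (o = -16500 + 5871 = -10629)
(-24555 + A(K, Y))/(-975 + o) = (-24555 - 109)/(-975 - 10629) = -24664/(-11604) = -24664*(-1/11604) = 6166/2901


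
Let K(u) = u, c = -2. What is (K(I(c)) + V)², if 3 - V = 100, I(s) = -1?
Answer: 9604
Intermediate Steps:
V = -97 (V = 3 - 1*100 = 3 - 100 = -97)
(K(I(c)) + V)² = (-1 - 97)² = (-98)² = 9604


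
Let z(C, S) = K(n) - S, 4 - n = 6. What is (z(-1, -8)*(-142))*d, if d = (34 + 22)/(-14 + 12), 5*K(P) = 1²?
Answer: 163016/5 ≈ 32603.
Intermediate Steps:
n = -2 (n = 4 - 1*6 = 4 - 6 = -2)
K(P) = ⅕ (K(P) = (⅕)*1² = (⅕)*1 = ⅕)
z(C, S) = ⅕ - S
d = -28 (d = 56/(-2) = 56*(-½) = -28)
(z(-1, -8)*(-142))*d = ((⅕ - 1*(-8))*(-142))*(-28) = ((⅕ + 8)*(-142))*(-28) = ((41/5)*(-142))*(-28) = -5822/5*(-28) = 163016/5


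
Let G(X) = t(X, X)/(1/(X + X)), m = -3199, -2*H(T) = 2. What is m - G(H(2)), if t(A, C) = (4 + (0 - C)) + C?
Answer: -3191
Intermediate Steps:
H(T) = -1 (H(T) = -1/2*2 = -1)
t(A, C) = 4 (t(A, C) = (4 - C) + C = 4)
G(X) = 8*X (G(X) = 4/(1/(X + X)) = 4/(1/(2*X)) = 4/((1/(2*X))) = 4*(2*X) = 8*X)
m - G(H(2)) = -3199 - 8*(-1) = -3199 - 1*(-8) = -3199 + 8 = -3191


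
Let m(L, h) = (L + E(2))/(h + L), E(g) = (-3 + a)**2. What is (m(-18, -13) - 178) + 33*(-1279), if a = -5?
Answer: -1313981/31 ≈ -42387.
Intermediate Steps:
E(g) = 64 (E(g) = (-3 - 5)**2 = (-8)**2 = 64)
m(L, h) = (64 + L)/(L + h) (m(L, h) = (L + 64)/(h + L) = (64 + L)/(L + h))
(m(-18, -13) - 178) + 33*(-1279) = ((64 - 18)/(-18 - 13) - 178) + 33*(-1279) = (46/(-31) - 178) - 42207 = (-1/31*46 - 178) - 42207 = (-46/31 - 178) - 42207 = -5564/31 - 42207 = -1313981/31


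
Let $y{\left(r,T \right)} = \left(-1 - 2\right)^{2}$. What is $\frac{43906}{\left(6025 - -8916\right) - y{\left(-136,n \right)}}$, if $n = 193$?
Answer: $\frac{21953}{7466} \approx 2.9404$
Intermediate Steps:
$y{\left(r,T \right)} = 9$ ($y{\left(r,T \right)} = \left(-3\right)^{2} = 9$)
$\frac{43906}{\left(6025 - -8916\right) - y{\left(-136,n \right)}} = \frac{43906}{\left(6025 - -8916\right) - 9} = \frac{43906}{\left(6025 + 8916\right) - 9} = \frac{43906}{14941 - 9} = \frac{43906}{14932} = 43906 \cdot \frac{1}{14932} = \frac{21953}{7466}$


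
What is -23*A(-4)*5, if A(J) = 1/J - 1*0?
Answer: 115/4 ≈ 28.750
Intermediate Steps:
A(J) = 1/J (A(J) = 1/J + 0 = 1/J)
-23*A(-4)*5 = -23/(-4)*5 = -23*(-¼)*5 = (23/4)*5 = 115/4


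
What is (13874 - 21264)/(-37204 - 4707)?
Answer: 7390/41911 ≈ 0.17633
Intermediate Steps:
(13874 - 21264)/(-37204 - 4707) = -7390/(-41911) = -7390*(-1/41911) = 7390/41911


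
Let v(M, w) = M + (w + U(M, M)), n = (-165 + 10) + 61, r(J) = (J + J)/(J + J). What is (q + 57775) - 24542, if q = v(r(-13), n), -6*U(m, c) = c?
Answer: 198839/6 ≈ 33140.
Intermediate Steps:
r(J) = 1 (r(J) = (2*J)/((2*J)) = (2*J)*(1/(2*J)) = 1)
n = -94 (n = -155 + 61 = -94)
U(m, c) = -c/6
v(M, w) = w + 5*M/6 (v(M, w) = M + (w - M/6) = w + 5*M/6)
q = -559/6 (q = -94 + (⅚)*1 = -94 + ⅚ = -559/6 ≈ -93.167)
(q + 57775) - 24542 = (-559/6 + 57775) - 24542 = 346091/6 - 24542 = 198839/6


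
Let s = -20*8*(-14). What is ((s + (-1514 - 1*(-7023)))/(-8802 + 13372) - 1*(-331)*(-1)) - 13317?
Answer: -62363611/4570 ≈ -13646.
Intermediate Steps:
s = 2240 (s = -160*(-14) = 2240)
((s + (-1514 - 1*(-7023)))/(-8802 + 13372) - 1*(-331)*(-1)) - 13317 = ((2240 + (-1514 - 1*(-7023)))/(-8802 + 13372) - 1*(-331)*(-1)) - 13317 = ((2240 + (-1514 + 7023))/4570 + 331*(-1)) - 13317 = ((2240 + 5509)*(1/4570) - 331) - 13317 = (7749*(1/4570) - 331) - 13317 = (7749/4570 - 331) - 13317 = -1504921/4570 - 13317 = -62363611/4570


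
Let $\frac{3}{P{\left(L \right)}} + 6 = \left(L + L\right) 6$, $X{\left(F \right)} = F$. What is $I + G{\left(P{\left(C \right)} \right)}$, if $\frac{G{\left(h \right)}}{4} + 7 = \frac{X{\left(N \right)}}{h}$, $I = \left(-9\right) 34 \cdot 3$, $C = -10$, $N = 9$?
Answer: $-2458$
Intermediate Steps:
$I = -918$ ($I = \left(-306\right) 3 = -918$)
$P{\left(L \right)} = \frac{3}{-6 + 12 L}$ ($P{\left(L \right)} = \frac{3}{-6 + \left(L + L\right) 6} = \frac{3}{-6 + 2 L 6} = \frac{3}{-6 + 12 L}$)
$G{\left(h \right)} = -28 + \frac{36}{h}$ ($G{\left(h \right)} = -28 + 4 \frac{9}{h} = -28 + \frac{36}{h}$)
$I + G{\left(P{\left(C \right)} \right)} = -918 + \left(-28 + \frac{36}{\frac{1}{2} \frac{1}{-1 + 2 \left(-10\right)}}\right) = -918 + \left(-28 + \frac{36}{\frac{1}{2} \frac{1}{-1 - 20}}\right) = -918 + \left(-28 + \frac{36}{\frac{1}{2} \frac{1}{-21}}\right) = -918 + \left(-28 + \frac{36}{\frac{1}{2} \left(- \frac{1}{21}\right)}\right) = -918 + \left(-28 + \frac{36}{- \frac{1}{42}}\right) = -918 + \left(-28 + 36 \left(-42\right)\right) = -918 - 1540 = -2458$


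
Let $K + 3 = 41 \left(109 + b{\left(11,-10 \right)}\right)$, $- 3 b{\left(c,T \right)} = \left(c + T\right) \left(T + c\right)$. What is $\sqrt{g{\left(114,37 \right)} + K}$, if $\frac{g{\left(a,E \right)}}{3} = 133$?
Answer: $\frac{\sqrt{43662}}{3} \approx 69.651$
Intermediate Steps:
$g{\left(a,E \right)} = 399$ ($g{\left(a,E \right)} = 3 \cdot 133 = 399$)
$b{\left(c,T \right)} = - \frac{\left(T + c\right)^{2}}{3}$ ($b{\left(c,T \right)} = - \frac{\left(c + T\right) \left(T + c\right)}{3} = - \frac{\left(T + c\right) \left(T + c\right)}{3} = - \frac{\left(T + c\right)^{2}}{3}$)
$K = \frac{13357}{3}$ ($K = -3 + 41 \left(109 - \frac{\left(-10 + 11\right)^{2}}{3}\right) = -3 + 41 \left(109 - \frac{1^{2}}{3}\right) = -3 + 41 \left(109 - \frac{1}{3}\right) = -3 + 41 \cdot \frac{326}{3} = -3 + \frac{13366}{3} = \frac{13357}{3} \approx 4452.3$)
$\sqrt{g{\left(114,37 \right)} + K} = \sqrt{399 + \frac{13357}{3}} = \sqrt{\frac{14554}{3}} = \frac{\sqrt{43662}}{3}$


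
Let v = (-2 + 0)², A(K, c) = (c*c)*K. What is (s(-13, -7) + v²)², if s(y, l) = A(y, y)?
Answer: 4756761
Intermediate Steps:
A(K, c) = K*c² (A(K, c) = c²*K = K*c²)
s(y, l) = y³ (s(y, l) = y*y² = y³)
v = 4 (v = (-2)² = 4)
(s(-13, -7) + v²)² = ((-13)³ + 4²)² = (-2197 + 16)² = (-2181)² = 4756761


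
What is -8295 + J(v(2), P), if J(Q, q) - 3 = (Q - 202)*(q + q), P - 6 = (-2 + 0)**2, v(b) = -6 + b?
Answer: -12412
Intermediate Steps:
P = 10 (P = 6 + (-2 + 0)**2 = 6 + (-2)**2 = 6 + 4 = 10)
J(Q, q) = 3 + 2*q*(-202 + Q) (J(Q, q) = 3 + (Q - 202)*(q + q) = 3 + (-202 + Q)*(2*q) = 3 + 2*q*(-202 + Q))
-8295 + J(v(2), P) = -8295 + (3 - 404*10 + 2*(-6 + 2)*10) = -8295 + (3 - 4040 + 2*(-4)*10) = -8295 + (3 - 4040 - 80) = -8295 - 4117 = -12412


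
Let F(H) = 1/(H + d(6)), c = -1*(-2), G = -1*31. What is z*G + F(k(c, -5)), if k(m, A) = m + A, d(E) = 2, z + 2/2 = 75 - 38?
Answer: -1117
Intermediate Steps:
G = -31
c = 2
z = 36 (z = -1 + (75 - 38) = -1 + 37 = 36)
k(m, A) = A + m
F(H) = 1/(2 + H) (F(H) = 1/(H + 2) = 1/(2 + H))
z*G + F(k(c, -5)) = 36*(-31) + 1/(2 + (-5 + 2)) = -1116 + 1/(2 - 3) = -1116 + 1/(-1) = -1116 - 1 = -1117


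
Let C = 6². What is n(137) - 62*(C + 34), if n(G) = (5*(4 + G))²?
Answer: 492685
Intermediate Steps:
C = 36
n(G) = (20 + 5*G)²
n(137) - 62*(C + 34) = 25*(4 + 137)² - 62*(36 + 34) = 25*141² - 62*70 = 25*19881 - 1*4340 = 497025 - 4340 = 492685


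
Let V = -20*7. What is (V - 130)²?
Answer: 72900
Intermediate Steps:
V = -140
(V - 130)² = (-140 - 130)² = (-270)² = 72900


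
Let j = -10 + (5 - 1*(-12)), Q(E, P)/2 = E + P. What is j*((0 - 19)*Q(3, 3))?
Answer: -1596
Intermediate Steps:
Q(E, P) = 2*E + 2*P (Q(E, P) = 2*(E + P) = 2*E + 2*P)
j = 7 (j = -10 + (5 + 12) = -10 + 17 = 7)
j*((0 - 19)*Q(3, 3)) = 7*((0 - 19)*(2*3 + 2*3)) = 7*(-19*(6 + 6)) = 7*(-19*12) = 7*(-228) = -1596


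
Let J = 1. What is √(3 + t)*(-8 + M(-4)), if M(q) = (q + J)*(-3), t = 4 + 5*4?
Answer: 3*√3 ≈ 5.1962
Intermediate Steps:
t = 24 (t = 4 + 20 = 24)
M(q) = -3 - 3*q (M(q) = (q + 1)*(-3) = (1 + q)*(-3) = -3 - 3*q)
√(3 + t)*(-8 + M(-4)) = √(3 + 24)*(-8 + (-3 - 3*(-4))) = √27*(-8 + (-3 + 12)) = (3*√3)*(-8 + 9) = (3*√3)*1 = 3*√3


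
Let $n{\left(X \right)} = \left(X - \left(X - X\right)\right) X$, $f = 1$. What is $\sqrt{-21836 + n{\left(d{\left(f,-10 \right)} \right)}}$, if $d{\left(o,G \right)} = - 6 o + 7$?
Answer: $i \sqrt{21835} \approx 147.77 i$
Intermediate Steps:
$d{\left(o,G \right)} = 7 - 6 o$
$n{\left(X \right)} = X^{2}$ ($n{\left(X \right)} = \left(X - 0\right) X = \left(X + 0\right) X = X X = X^{2}$)
$\sqrt{-21836 + n{\left(d{\left(f,-10 \right)} \right)}} = \sqrt{-21836 + \left(7 - 6\right)^{2}} = \sqrt{-21836 + 1^{2}} = \sqrt{-21836 + 1} = \sqrt{-21835} = i \sqrt{21835}$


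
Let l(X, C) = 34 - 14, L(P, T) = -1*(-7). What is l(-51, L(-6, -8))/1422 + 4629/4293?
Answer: 123487/113049 ≈ 1.0923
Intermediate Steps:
L(P, T) = 7
l(X, C) = 20
l(-51, L(-6, -8))/1422 + 4629/4293 = 20/1422 + 4629/4293 = 20*(1/1422) + 4629*(1/4293) = 10/711 + 1543/1431 = 123487/113049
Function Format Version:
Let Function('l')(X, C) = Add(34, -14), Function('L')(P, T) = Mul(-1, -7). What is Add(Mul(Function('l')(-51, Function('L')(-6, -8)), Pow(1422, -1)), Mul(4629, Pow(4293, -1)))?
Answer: Rational(123487, 113049) ≈ 1.0923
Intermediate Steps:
Function('L')(P, T) = 7
Function('l')(X, C) = 20
Add(Mul(Function('l')(-51, Function('L')(-6, -8)), Pow(1422, -1)), Mul(4629, Pow(4293, -1))) = Add(Mul(20, Pow(1422, -1)), Mul(4629, Pow(4293, -1))) = Add(Mul(20, Rational(1, 1422)), Mul(4629, Rational(1, 4293))) = Add(Rational(10, 711), Rational(1543, 1431)) = Rational(123487, 113049)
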